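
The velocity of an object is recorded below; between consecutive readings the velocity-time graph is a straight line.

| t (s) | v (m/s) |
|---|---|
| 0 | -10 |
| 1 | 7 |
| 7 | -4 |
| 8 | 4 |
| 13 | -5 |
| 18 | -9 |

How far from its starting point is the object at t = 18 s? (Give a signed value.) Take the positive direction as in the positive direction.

-30 m

Displacement is the signed area under the v-t curve.
0–1 s: ½(-10 + 7)(1) = -1.5 m
1–7 s: ½(7 + -4)(6) = 9 m
7–8 s: ½(-4 + 4)(1) = 0 m
8–13 s: ½(4 + -5)(5) = -2.5 m
13–18 s: ½(-5 + -9)(5) = -35 m
Net displacement = -30 m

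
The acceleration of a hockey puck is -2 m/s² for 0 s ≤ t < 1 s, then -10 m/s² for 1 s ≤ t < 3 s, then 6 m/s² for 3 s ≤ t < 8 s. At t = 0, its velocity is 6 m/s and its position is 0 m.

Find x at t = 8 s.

On each constant-a segment, Δv = aΔt and Δx = v₀Δt + ½aΔt²; chain segment to segment.
0–1 s: v starts 6 m/s; Δx = 6·1 + ½·-2·1² = 5 m; v ends 4 m/s.
1–3 s: v starts 4 m/s; Δx = 4·2 + ½·-10·2² = -12 m; v ends -16 m/s.
3–8 s: v starts -16 m/s; Δx = -16·5 + ½·6·5² = -5 m; v ends 14 m/s.
x(8) = 0 + Σ Δx = -12 m.

-12 m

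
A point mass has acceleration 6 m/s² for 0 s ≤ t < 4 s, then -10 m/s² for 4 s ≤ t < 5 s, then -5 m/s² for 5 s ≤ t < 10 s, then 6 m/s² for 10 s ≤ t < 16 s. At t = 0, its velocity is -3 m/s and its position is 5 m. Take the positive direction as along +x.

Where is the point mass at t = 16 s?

On each constant-a segment, Δv = aΔt and Δx = v₀Δt + ½aΔt²; chain segment to segment.
0–4 s: v starts -3 m/s; Δx = -3·4 + ½·6·4² = 36 m; v ends 21 m/s.
4–5 s: v starts 21 m/s; Δx = 21·1 + ½·-10·1² = 16 m; v ends 11 m/s.
5–10 s: v starts 11 m/s; Δx = 11·5 + ½·-5·5² = -7.5 m; v ends -14 m/s.
10–16 s: v starts -14 m/s; Δx = -14·6 + ½·6·6² = 24 m; v ends 22 m/s.
x(16) = 5 + Σ Δx = 73.5 m.

73.5 m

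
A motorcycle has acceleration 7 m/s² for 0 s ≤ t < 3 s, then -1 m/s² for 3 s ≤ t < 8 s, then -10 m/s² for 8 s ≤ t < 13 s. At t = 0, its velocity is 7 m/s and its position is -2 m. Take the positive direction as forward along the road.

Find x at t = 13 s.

168 m

On each constant-a segment, Δv = aΔt and Δx = v₀Δt + ½aΔt²; chain segment to segment.
0–3 s: v starts 7 m/s; Δx = 7·3 + ½·7·3² = 52.5 m; v ends 28 m/s.
3–8 s: v starts 28 m/s; Δx = 28·5 + ½·-1·5² = 127.5 m; v ends 23 m/s.
8–13 s: v starts 23 m/s; Δx = 23·5 + ½·-10·5² = -10 m; v ends -27 m/s.
x(13) = -2 + Σ Δx = 168 m.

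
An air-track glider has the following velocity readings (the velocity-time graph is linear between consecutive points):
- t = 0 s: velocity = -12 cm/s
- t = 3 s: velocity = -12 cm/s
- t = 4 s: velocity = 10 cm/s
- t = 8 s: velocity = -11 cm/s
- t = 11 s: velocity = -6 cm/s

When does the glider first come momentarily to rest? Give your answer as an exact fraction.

v changes sign on 3–4 s (from -12 to 10); the graph is linear there, so v = 0 at t = 3 + (12)·(4 − 3)/(10 − -12) = 39/11 s.

t = 39/11 s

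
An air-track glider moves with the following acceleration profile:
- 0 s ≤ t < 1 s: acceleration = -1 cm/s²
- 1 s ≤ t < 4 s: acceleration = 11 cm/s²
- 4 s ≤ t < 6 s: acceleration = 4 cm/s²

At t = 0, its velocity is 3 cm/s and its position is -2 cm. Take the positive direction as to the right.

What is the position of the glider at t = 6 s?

134 cm

On each constant-a segment, Δv = aΔt and Δx = v₀Δt + ½aΔt²; chain segment to segment.
0–1 s: v starts 3 cm/s; Δx = 3·1 + ½·-1·1² = 2.5 cm; v ends 2 cm/s.
1–4 s: v starts 2 cm/s; Δx = 2·3 + ½·11·3² = 55.5 cm; v ends 35 cm/s.
4–6 s: v starts 35 cm/s; Δx = 35·2 + ½·4·2² = 78 cm; v ends 43 cm/s.
x(6) = -2 + Σ Δx = 134 cm.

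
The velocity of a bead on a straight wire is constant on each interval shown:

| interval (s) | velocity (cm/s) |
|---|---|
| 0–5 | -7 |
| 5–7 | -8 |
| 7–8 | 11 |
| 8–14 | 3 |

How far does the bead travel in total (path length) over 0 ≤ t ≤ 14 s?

Distance (not displacement) is the total path length: add the absolute areas under v-t.
0–5 s: |-7| × 5 = 35 cm
5–7 s: |-8| × 2 = 16 cm
7–8 s: |11| × 1 = 11 cm
8–14 s: |3| × 6 = 18 cm
Total distance = 80 cm

80 cm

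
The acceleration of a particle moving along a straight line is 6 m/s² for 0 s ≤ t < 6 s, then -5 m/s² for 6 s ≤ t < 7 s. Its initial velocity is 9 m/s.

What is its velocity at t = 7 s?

Δv equals the area under the a-t graph; then v = v₀ + Δv.
0–6 s: 6 × 6 = 36 m/s
6–7 s: -5 × 1 = -5 m/s
Δv = 31 m/s, so v(7) = 9 + (31) = 40 m/s.

40 m/s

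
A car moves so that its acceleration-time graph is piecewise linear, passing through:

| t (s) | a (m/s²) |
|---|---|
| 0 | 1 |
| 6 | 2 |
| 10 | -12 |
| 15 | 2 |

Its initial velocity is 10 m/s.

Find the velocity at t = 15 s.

-26 m/s

Δv equals the area under the a-t graph; then v = v₀ + Δv.
0–6 s: ½(1 + 2)(6) = 9 m/s
6–10 s: ½(2 + -12)(4) = -20 m/s
10–15 s: ½(-12 + 2)(5) = -25 m/s
Δv = -36 m/s, so v(15) = 10 + (-36) = -26 m/s.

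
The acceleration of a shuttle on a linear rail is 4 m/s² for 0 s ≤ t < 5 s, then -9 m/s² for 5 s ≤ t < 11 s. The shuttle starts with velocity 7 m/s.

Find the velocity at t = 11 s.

Δv equals the area under the a-t graph; then v = v₀ + Δv.
0–5 s: 4 × 5 = 20 m/s
5–11 s: -9 × 6 = -54 m/s
Δv = -34 m/s, so v(11) = 7 + (-34) = -27 m/s.

-27 m/s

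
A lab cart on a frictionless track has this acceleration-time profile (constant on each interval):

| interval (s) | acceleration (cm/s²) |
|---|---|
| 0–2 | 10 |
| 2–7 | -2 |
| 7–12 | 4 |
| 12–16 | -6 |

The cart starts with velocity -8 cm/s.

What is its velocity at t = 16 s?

Δv equals the area under the a-t graph; then v = v₀ + Δv.
0–2 s: 10 × 2 = 20 cm/s
2–7 s: -2 × 5 = -10 cm/s
7–12 s: 4 × 5 = 20 cm/s
12–16 s: -6 × 4 = -24 cm/s
Δv = 6 cm/s, so v(16) = -8 + (6) = -2 cm/s.

-2 cm/s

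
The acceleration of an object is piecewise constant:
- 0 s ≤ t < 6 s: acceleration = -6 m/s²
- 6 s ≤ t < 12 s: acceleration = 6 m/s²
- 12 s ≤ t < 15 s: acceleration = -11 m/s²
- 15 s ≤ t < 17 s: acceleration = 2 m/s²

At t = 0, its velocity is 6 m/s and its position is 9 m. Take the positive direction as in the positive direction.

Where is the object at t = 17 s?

On each constant-a segment, Δv = aΔt and Δx = v₀Δt + ½aΔt²; chain segment to segment.
0–6 s: v starts 6 m/s; Δx = 6·6 + ½·-6·6² = -72 m; v ends -30 m/s.
6–12 s: v starts -30 m/s; Δx = -30·6 + ½·6·6² = -72 m; v ends 6 m/s.
12–15 s: v starts 6 m/s; Δx = 6·3 + ½·-11·3² = -31.5 m; v ends -27 m/s.
15–17 s: v starts -27 m/s; Δx = -27·2 + ½·2·2² = -50 m; v ends -23 m/s.
x(17) = 9 + Σ Δx = -216.5 m.

-216.5 m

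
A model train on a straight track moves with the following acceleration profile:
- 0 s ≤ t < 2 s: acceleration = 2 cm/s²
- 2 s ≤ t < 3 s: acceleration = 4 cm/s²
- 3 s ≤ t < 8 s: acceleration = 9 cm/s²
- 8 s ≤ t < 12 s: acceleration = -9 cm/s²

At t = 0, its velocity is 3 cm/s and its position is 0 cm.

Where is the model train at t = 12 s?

On each constant-a segment, Δv = aΔt and Δx = v₀Δt + ½aΔt²; chain segment to segment.
0–2 s: v starts 3 cm/s; Δx = 3·2 + ½·2·2² = 10 cm; v ends 7 cm/s.
2–3 s: v starts 7 cm/s; Δx = 7·1 + ½·4·1² = 9 cm; v ends 11 cm/s.
3–8 s: v starts 11 cm/s; Δx = 11·5 + ½·9·5² = 167.5 cm; v ends 56 cm/s.
8–12 s: v starts 56 cm/s; Δx = 56·4 + ½·-9·4² = 152 cm; v ends 20 cm/s.
x(12) = 0 + Σ Δx = 338.5 cm.

338.5 cm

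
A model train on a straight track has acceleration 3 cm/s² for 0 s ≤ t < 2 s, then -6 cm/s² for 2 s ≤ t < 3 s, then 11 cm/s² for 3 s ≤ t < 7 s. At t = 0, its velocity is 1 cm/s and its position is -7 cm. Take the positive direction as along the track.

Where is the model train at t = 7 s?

97 cm

On each constant-a segment, Δv = aΔt and Δx = v₀Δt + ½aΔt²; chain segment to segment.
0–2 s: v starts 1 cm/s; Δx = 1·2 + ½·3·2² = 8 cm; v ends 7 cm/s.
2–3 s: v starts 7 cm/s; Δx = 7·1 + ½·-6·1² = 4 cm; v ends 1 cm/s.
3–7 s: v starts 1 cm/s; Δx = 1·4 + ½·11·4² = 92 cm; v ends 45 cm/s.
x(7) = -7 + Σ Δx = 97 cm.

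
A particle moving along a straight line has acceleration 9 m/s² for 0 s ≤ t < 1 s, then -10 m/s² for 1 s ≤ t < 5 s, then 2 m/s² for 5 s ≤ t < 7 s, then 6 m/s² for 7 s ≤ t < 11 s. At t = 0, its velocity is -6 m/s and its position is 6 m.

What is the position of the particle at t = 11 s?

-217.5 m

On each constant-a segment, Δv = aΔt and Δx = v₀Δt + ½aΔt²; chain segment to segment.
0–1 s: v starts -6 m/s; Δx = -6·1 + ½·9·1² = -1.5 m; v ends 3 m/s.
1–5 s: v starts 3 m/s; Δx = 3·4 + ½·-10·4² = -68 m; v ends -37 m/s.
5–7 s: v starts -37 m/s; Δx = -37·2 + ½·2·2² = -70 m; v ends -33 m/s.
7–11 s: v starts -33 m/s; Δx = -33·4 + ½·6·4² = -84 m; v ends -9 m/s.
x(11) = 6 + Σ Δx = -217.5 m.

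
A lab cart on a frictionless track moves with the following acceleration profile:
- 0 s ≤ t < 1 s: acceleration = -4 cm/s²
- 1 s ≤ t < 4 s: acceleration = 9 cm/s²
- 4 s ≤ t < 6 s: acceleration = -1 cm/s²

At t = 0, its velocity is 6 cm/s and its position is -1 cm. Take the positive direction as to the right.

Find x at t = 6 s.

105.5 cm

On each constant-a segment, Δv = aΔt and Δx = v₀Δt + ½aΔt²; chain segment to segment.
0–1 s: v starts 6 cm/s; Δx = 6·1 + ½·-4·1² = 4 cm; v ends 2 cm/s.
1–4 s: v starts 2 cm/s; Δx = 2·3 + ½·9·3² = 46.5 cm; v ends 29 cm/s.
4–6 s: v starts 29 cm/s; Δx = 29·2 + ½·-1·2² = 56 cm; v ends 27 cm/s.
x(6) = -1 + Σ Δx = 105.5 cm.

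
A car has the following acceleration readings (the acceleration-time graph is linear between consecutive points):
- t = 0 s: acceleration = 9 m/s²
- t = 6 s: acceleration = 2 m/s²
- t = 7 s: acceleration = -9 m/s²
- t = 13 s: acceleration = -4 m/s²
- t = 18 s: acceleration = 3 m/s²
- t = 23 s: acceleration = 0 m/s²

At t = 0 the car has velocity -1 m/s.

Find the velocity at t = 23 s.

Δv equals the area under the a-t graph; then v = v₀ + Δv.
0–6 s: ½(9 + 2)(6) = 33 m/s
6–7 s: ½(2 + -9)(1) = -3.5 m/s
7–13 s: ½(-9 + -4)(6) = -39 m/s
13–18 s: ½(-4 + 3)(5) = -2.5 m/s
18–23 s: ½(3 + 0)(5) = 7.5 m/s
Δv = -4.5 m/s, so v(23) = -1 + (-4.5) = -5.5 m/s.

-5.5 m/s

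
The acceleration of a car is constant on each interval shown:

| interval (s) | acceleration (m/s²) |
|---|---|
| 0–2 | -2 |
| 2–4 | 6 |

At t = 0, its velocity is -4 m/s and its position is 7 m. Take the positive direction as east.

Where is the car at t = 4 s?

On each constant-a segment, Δv = aΔt and Δx = v₀Δt + ½aΔt²; chain segment to segment.
0–2 s: v starts -4 m/s; Δx = -4·2 + ½·-2·2² = -12 m; v ends -8 m/s.
2–4 s: v starts -8 m/s; Δx = -8·2 + ½·6·2² = -4 m; v ends 4 m/s.
x(4) = 7 + Σ Δx = -9 m.

-9 m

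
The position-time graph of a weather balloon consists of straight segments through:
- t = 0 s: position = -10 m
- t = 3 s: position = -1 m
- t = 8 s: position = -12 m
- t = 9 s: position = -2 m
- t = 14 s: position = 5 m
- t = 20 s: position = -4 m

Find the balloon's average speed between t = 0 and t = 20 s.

Average speed = (total path length)/(elapsed time); on a piecewise-linear x-t graph the path length is Σ|Δx|.
0–3 s: |Δx| = |-1 − -10| = 9 m
3–8 s: |Δx| = |-12 − -1| = 11 m
8–9 s: |Δx| = |-2 − -12| = 10 m
9–14 s: |Δx| = |5 − -2| = 7 m
14–20 s: |Δx| = |-4 − 5| = 9 m
Total path = 46 m; average speed = 46/20 = 2.3 m/s.

2.3 m/s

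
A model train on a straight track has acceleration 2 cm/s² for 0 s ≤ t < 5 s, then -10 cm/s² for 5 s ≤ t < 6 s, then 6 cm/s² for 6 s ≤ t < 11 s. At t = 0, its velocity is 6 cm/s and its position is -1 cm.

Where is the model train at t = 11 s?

170 cm

On each constant-a segment, Δv = aΔt and Δx = v₀Δt + ½aΔt²; chain segment to segment.
0–5 s: v starts 6 cm/s; Δx = 6·5 + ½·2·5² = 55 cm; v ends 16 cm/s.
5–6 s: v starts 16 cm/s; Δx = 16·1 + ½·-10·1² = 11 cm; v ends 6 cm/s.
6–11 s: v starts 6 cm/s; Δx = 6·5 + ½·6·5² = 105 cm; v ends 36 cm/s.
x(11) = -1 + Σ Δx = 170 cm.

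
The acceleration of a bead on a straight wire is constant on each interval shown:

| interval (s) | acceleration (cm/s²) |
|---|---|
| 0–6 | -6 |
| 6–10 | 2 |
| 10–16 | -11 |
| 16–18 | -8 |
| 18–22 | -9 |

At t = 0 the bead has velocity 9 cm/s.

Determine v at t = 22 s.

Δv equals the area under the a-t graph; then v = v₀ + Δv.
0–6 s: -6 × 6 = -36 cm/s
6–10 s: 2 × 4 = 8 cm/s
10–16 s: -11 × 6 = -66 cm/s
16–18 s: -8 × 2 = -16 cm/s
18–22 s: -9 × 4 = -36 cm/s
Δv = -146 cm/s, so v(22) = 9 + (-146) = -137 cm/s.

-137 cm/s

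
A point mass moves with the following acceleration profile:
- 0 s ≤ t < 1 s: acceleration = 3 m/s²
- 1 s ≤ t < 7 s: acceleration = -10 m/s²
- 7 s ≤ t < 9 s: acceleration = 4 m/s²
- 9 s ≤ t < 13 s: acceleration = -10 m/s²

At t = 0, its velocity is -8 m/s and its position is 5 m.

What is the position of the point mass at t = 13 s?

-641.5 m

On each constant-a segment, Δv = aΔt and Δx = v₀Δt + ½aΔt²; chain segment to segment.
0–1 s: v starts -8 m/s; Δx = -8·1 + ½·3·1² = -6.5 m; v ends -5 m/s.
1–7 s: v starts -5 m/s; Δx = -5·6 + ½·-10·6² = -210 m; v ends -65 m/s.
7–9 s: v starts -65 m/s; Δx = -65·2 + ½·4·2² = -122 m; v ends -57 m/s.
9–13 s: v starts -57 m/s; Δx = -57·4 + ½·-10·4² = -308 m; v ends -97 m/s.
x(13) = 5 + Σ Δx = -641.5 m.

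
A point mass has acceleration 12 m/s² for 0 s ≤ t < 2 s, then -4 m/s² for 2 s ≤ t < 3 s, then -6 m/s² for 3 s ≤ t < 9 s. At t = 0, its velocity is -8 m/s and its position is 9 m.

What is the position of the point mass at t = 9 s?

-5 m

On each constant-a segment, Δv = aΔt and Δx = v₀Δt + ½aΔt²; chain segment to segment.
0–2 s: v starts -8 m/s; Δx = -8·2 + ½·12·2² = 8 m; v ends 16 m/s.
2–3 s: v starts 16 m/s; Δx = 16·1 + ½·-4·1² = 14 m; v ends 12 m/s.
3–9 s: v starts 12 m/s; Δx = 12·6 + ½·-6·6² = -36 m; v ends -24 m/s.
x(9) = 9 + Σ Δx = -5 m.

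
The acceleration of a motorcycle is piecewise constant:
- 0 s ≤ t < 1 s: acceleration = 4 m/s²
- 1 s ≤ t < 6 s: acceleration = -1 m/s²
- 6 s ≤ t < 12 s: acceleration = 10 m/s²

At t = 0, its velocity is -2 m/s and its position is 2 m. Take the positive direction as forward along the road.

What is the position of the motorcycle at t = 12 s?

161.5 m

On each constant-a segment, Δv = aΔt and Δx = v₀Δt + ½aΔt²; chain segment to segment.
0–1 s: v starts -2 m/s; Δx = -2·1 + ½·4·1² = 0 m; v ends 2 m/s.
1–6 s: v starts 2 m/s; Δx = 2·5 + ½·-1·5² = -2.5 m; v ends -3 m/s.
6–12 s: v starts -3 m/s; Δx = -3·6 + ½·10·6² = 162 m; v ends 57 m/s.
x(12) = 2 + Σ Δx = 161.5 m.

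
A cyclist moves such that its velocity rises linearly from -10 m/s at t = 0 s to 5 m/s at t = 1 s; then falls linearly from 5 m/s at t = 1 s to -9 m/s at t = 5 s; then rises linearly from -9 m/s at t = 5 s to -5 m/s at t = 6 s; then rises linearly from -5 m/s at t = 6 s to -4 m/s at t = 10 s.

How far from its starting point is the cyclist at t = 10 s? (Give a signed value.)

Displacement is the signed area under the v-t curve.
0–1 s: ½(-10 + 5)(1) = -2.5 m
1–5 s: ½(5 + -9)(4) = -8 m
5–6 s: ½(-9 + -5)(1) = -7 m
6–10 s: ½(-5 + -4)(4) = -18 m
Net displacement = -35.5 m

-35.5 m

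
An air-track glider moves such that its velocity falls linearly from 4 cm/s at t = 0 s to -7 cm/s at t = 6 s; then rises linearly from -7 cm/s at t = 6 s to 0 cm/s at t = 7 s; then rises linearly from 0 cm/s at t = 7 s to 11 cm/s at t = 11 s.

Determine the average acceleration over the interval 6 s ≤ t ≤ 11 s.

3.6 cm/s²

Average acceleration = Δv/Δt = (11 − -7)/(11 − 6) = 3.6 cm/s².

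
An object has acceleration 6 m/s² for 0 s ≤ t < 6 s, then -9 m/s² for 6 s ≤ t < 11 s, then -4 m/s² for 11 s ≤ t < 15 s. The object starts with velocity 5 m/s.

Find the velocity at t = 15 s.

Δv equals the area under the a-t graph; then v = v₀ + Δv.
0–6 s: 6 × 6 = 36 m/s
6–11 s: -9 × 5 = -45 m/s
11–15 s: -4 × 4 = -16 m/s
Δv = -25 m/s, so v(15) = 5 + (-25) = -20 m/s.

-20 m/s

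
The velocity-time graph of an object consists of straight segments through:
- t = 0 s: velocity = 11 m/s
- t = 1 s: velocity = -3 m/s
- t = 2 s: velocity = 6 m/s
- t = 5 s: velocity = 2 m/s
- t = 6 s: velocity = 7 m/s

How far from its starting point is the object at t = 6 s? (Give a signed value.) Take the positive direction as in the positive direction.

22 m

Net displacement equals the area under the velocity-time graph (areas below the axis count negative).
0–1 s: ½(11 + -3)(1) = 4 m
1–2 s: ½(-3 + 6)(1) = 1.5 m
2–5 s: ½(6 + 2)(3) = 12 m
5–6 s: ½(2 + 7)(1) = 4.5 m
Net displacement = 22 m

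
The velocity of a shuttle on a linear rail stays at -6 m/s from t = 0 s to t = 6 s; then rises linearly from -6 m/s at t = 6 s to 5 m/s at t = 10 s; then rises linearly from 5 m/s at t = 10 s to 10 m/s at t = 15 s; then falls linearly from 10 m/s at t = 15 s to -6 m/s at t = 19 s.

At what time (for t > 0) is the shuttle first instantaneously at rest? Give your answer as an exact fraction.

t = 90/11 s

v changes sign on 6–10 s (from -6 to 5); the graph is linear there, so v = 0 at t = 6 + (6)·(10 − 6)/(5 − -6) = 90/11 s.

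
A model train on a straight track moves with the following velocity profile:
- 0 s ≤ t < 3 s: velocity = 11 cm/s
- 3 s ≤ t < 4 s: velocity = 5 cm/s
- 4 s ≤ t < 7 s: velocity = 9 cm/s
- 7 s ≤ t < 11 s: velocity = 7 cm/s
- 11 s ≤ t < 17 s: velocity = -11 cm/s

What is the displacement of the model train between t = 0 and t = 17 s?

27 cm

Displacement is the signed area under the v-t curve.
0–3 s: 11 × 3 = 33 cm
3–4 s: 5 × 1 = 5 cm
4–7 s: 9 × 3 = 27 cm
7–11 s: 7 × 4 = 28 cm
11–17 s: -11 × 6 = -66 cm
Net displacement = 27 cm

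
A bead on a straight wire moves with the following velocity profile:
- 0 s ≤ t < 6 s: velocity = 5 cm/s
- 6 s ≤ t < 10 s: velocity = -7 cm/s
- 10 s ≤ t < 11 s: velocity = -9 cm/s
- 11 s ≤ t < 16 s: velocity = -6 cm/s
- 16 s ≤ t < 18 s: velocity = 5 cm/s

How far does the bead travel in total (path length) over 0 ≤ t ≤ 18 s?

Distance (not displacement) is the total path length: add the absolute areas under v-t.
0–6 s: |5| × 6 = 30 cm
6–10 s: |-7| × 4 = 28 cm
10–11 s: |-9| × 1 = 9 cm
11–16 s: |-6| × 5 = 30 cm
16–18 s: |5| × 2 = 10 cm
Total distance = 107 cm

107 cm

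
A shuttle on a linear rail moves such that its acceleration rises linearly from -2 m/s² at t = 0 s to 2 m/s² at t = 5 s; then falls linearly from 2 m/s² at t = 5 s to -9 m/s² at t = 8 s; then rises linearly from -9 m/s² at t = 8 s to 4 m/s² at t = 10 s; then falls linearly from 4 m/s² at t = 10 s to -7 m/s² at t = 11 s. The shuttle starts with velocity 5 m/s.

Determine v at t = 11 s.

Δv equals the area under the a-t graph; then v = v₀ + Δv.
0–5 s: ½(-2 + 2)(5) = 0 m/s
5–8 s: ½(2 + -9)(3) = -10.5 m/s
8–10 s: ½(-9 + 4)(2) = -5 m/s
10–11 s: ½(4 + -7)(1) = -1.5 m/s
Δv = -17 m/s, so v(11) = 5 + (-17) = -12 m/s.

-12 m/s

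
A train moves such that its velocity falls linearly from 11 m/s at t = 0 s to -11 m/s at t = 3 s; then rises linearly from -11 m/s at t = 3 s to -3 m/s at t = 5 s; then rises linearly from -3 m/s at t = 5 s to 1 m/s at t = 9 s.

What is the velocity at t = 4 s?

-7 m/s

On 3–5 s the graph is linear from -11 to -3 m/s: v(4) = -11 + (-3 − -11)·(4 − 3)/(5 − 3) = -7 m/s.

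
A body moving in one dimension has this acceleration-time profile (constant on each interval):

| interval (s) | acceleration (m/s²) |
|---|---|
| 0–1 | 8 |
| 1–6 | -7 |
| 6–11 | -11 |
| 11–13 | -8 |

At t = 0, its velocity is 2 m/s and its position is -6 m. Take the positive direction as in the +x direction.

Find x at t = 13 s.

-476 m

On each constant-a segment, Δv = aΔt and Δx = v₀Δt + ½aΔt²; chain segment to segment.
0–1 s: v starts 2 m/s; Δx = 2·1 + ½·8·1² = 6 m; v ends 10 m/s.
1–6 s: v starts 10 m/s; Δx = 10·5 + ½·-7·5² = -37.5 m; v ends -25 m/s.
6–11 s: v starts -25 m/s; Δx = -25·5 + ½·-11·5² = -262.5 m; v ends -80 m/s.
11–13 s: v starts -80 m/s; Δx = -80·2 + ½·-8·2² = -176 m; v ends -96 m/s.
x(13) = -6 + Σ Δx = -476 m.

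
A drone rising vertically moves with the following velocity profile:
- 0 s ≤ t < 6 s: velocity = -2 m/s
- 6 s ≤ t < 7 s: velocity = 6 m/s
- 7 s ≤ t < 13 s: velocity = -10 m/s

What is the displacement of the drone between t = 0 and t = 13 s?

Net displacement equals the area under the velocity-time graph (areas below the axis count negative).
0–6 s: -2 × 6 = -12 m
6–7 s: 6 × 1 = 6 m
7–13 s: -10 × 6 = -60 m
Net displacement = -66 m

-66 m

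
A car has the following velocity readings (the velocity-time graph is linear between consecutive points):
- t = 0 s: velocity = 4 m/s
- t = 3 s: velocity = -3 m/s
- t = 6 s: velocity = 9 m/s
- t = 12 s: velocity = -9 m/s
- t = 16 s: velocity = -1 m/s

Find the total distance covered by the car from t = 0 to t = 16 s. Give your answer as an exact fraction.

1781/28 m

Distance (not displacement) is the total path length: add the absolute areas under v-t.
0–3 s: v = 0 at t = 12/7 s; triangle areas 24/7 + 27/14 = 75/14 m
3–6 s: v = 0 at t = 3.75 s; triangle areas 1.125 + 10.125 = 11.25 m
6–12 s: v = 0 at t = 9 s; triangle areas 13.5 + 13.5 = 27 m
12–16 s: |½(-9 + -1)(4)| = 20 m
Total distance = 1781/28 m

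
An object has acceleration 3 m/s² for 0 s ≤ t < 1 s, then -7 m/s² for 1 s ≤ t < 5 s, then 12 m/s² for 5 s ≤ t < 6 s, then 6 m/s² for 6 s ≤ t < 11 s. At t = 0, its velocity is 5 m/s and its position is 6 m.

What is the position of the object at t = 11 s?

9.5 m

On each constant-a segment, Δv = aΔt and Δx = v₀Δt + ½aΔt²; chain segment to segment.
0–1 s: v starts 5 m/s; Δx = 5·1 + ½·3·1² = 6.5 m; v ends 8 m/s.
1–5 s: v starts 8 m/s; Δx = 8·4 + ½·-7·4² = -24 m; v ends -20 m/s.
5–6 s: v starts -20 m/s; Δx = -20·1 + ½·12·1² = -14 m; v ends -8 m/s.
6–11 s: v starts -8 m/s; Δx = -8·5 + ½·6·5² = 35 m; v ends 22 m/s.
x(11) = 6 + Σ Δx = 9.5 m.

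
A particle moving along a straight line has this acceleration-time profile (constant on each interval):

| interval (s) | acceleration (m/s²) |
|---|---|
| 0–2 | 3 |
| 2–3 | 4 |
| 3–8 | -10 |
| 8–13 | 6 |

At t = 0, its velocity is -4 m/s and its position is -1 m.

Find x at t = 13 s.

-239 m

On each constant-a segment, Δv = aΔt and Δx = v₀Δt + ½aΔt²; chain segment to segment.
0–2 s: v starts -4 m/s; Δx = -4·2 + ½·3·2² = -2 m; v ends 2 m/s.
2–3 s: v starts 2 m/s; Δx = 2·1 + ½·4·1² = 4 m; v ends 6 m/s.
3–8 s: v starts 6 m/s; Δx = 6·5 + ½·-10·5² = -95 m; v ends -44 m/s.
8–13 s: v starts -44 m/s; Δx = -44·5 + ½·6·5² = -145 m; v ends -14 m/s.
x(13) = -1 + Σ Δx = -239 m.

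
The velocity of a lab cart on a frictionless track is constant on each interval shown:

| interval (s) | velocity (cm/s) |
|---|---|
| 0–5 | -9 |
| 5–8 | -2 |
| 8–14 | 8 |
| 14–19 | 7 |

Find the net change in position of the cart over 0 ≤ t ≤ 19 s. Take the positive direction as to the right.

Net displacement equals the area under the velocity-time graph (areas below the axis count negative).
0–5 s: -9 × 5 = -45 cm
5–8 s: -2 × 3 = -6 cm
8–14 s: 8 × 6 = 48 cm
14–19 s: 7 × 5 = 35 cm
Net displacement = 32 cm

32 cm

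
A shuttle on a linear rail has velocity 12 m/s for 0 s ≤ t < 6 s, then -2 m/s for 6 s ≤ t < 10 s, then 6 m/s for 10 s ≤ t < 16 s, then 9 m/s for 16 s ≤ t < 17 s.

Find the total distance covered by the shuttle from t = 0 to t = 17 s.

Distance (not displacement) is the total path length: add the absolute areas under v-t.
0–6 s: |12| × 6 = 72 m
6–10 s: |-2| × 4 = 8 m
10–16 s: |6| × 6 = 36 m
16–17 s: |9| × 1 = 9 m
Total distance = 125 m

125 m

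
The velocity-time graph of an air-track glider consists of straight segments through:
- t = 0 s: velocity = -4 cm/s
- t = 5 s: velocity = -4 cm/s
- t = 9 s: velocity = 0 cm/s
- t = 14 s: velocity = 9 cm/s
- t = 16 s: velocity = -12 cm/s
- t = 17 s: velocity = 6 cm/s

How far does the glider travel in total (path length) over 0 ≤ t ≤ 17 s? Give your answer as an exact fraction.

927/14 cm

Total distance travelled is ∫|v| dt — sum the magnitudes of each area piece.
0–5 s: |-4| × 5 = 20 cm
5–9 s: |½(-4 + 0)(4)| = 8 cm
9–14 s: |½(0 + 9)(5)| = 22.5 cm
14–16 s: v = 0 at t = 104/7 s; triangle areas 27/7 + 48/7 = 75/7 cm
16–17 s: v = 0 at t = 50/3 s; triangle areas 4 + 1 = 5 cm
Total distance = 927/14 cm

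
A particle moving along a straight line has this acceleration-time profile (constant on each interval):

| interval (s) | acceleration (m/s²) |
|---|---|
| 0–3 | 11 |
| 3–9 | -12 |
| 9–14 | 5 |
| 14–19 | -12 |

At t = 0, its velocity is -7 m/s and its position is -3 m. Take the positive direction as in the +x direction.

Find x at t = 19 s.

-457 m

On each constant-a segment, Δv = aΔt and Δx = v₀Δt + ½aΔt²; chain segment to segment.
0–3 s: v starts -7 m/s; Δx = -7·3 + ½·11·3² = 28.5 m; v ends 26 m/s.
3–9 s: v starts 26 m/s; Δx = 26·6 + ½·-12·6² = -60 m; v ends -46 m/s.
9–14 s: v starts -46 m/s; Δx = -46·5 + ½·5·5² = -167.5 m; v ends -21 m/s.
14–19 s: v starts -21 m/s; Δx = -21·5 + ½·-12·5² = -255 m; v ends -81 m/s.
x(19) = -3 + Σ Δx = -457 m.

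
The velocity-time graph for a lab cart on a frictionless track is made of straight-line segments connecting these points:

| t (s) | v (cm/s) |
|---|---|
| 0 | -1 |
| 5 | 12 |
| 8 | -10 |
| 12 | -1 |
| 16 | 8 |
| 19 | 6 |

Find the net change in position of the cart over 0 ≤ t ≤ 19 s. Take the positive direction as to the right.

43.5 cm

Net displacement equals the area under the velocity-time graph (areas below the axis count negative).
0–5 s: ½(-1 + 12)(5) = 27.5 cm
5–8 s: ½(12 + -10)(3) = 3 cm
8–12 s: ½(-10 + -1)(4) = -22 cm
12–16 s: ½(-1 + 8)(4) = 14 cm
16–19 s: ½(8 + 6)(3) = 21 cm
Net displacement = 43.5 cm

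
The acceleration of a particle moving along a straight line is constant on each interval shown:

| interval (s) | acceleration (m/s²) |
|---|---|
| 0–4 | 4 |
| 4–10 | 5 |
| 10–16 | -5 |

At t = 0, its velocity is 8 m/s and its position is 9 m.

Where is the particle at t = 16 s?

On each constant-a segment, Δv = aΔt and Δx = v₀Δt + ½aΔt²; chain segment to segment.
0–4 s: v starts 8 m/s; Δx = 8·4 + ½·4·4² = 64 m; v ends 24 m/s.
4–10 s: v starts 24 m/s; Δx = 24·6 + ½·5·6² = 234 m; v ends 54 m/s.
10–16 s: v starts 54 m/s; Δx = 54·6 + ½·-5·6² = 234 m; v ends 24 m/s.
x(16) = 9 + Σ Δx = 541 m.

541 m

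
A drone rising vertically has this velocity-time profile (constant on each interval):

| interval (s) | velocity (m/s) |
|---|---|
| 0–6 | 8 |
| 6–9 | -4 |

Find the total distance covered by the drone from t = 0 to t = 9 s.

60 m

Total distance travelled is ∫|v| dt — sum the magnitudes of each area piece.
0–6 s: |8| × 6 = 48 m
6–9 s: |-4| × 3 = 12 m
Total distance = 60 m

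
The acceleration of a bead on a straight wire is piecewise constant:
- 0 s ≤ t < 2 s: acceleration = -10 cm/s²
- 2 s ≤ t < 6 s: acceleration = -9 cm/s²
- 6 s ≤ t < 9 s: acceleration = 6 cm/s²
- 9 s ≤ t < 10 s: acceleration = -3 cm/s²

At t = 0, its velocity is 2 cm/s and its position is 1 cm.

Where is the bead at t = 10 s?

On each constant-a segment, Δv = aΔt and Δx = v₀Δt + ½aΔt²; chain segment to segment.
0–2 s: v starts 2 cm/s; Δx = 2·2 + ½·-10·2² = -16 cm; v ends -18 cm/s.
2–6 s: v starts -18 cm/s; Δx = -18·4 + ½·-9·4² = -144 cm; v ends -54 cm/s.
6–9 s: v starts -54 cm/s; Δx = -54·3 + ½·6·3² = -135 cm; v ends -36 cm/s.
9–10 s: v starts -36 cm/s; Δx = -36·1 + ½·-3·1² = -37.5 cm; v ends -39 cm/s.
x(10) = 1 + Σ Δx = -331.5 cm.

-331.5 cm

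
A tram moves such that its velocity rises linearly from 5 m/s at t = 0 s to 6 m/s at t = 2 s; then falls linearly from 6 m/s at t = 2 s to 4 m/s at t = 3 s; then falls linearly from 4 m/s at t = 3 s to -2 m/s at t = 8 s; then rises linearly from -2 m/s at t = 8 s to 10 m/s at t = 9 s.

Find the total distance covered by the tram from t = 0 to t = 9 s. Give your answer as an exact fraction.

86/3 m

Distance (not displacement) is the total path length: add the absolute areas under v-t.
0–2 s: |½(5 + 6)(2)| = 11 m
2–3 s: |½(6 + 4)(1)| = 5 m
3–8 s: v = 0 at t = 19/3 s; triangle areas 20/3 + 5/3 = 25/3 m
8–9 s: v = 0 at t = 49/6 s; triangle areas 1/6 + 25/6 = 13/3 m
Total distance = 86/3 m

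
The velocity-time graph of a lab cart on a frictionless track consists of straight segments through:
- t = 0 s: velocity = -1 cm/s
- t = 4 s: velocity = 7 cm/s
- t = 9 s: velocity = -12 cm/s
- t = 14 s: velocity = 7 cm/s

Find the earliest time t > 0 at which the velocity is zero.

t = 0.5 s

v changes sign on 0–4 s (from -1 to 7); the graph is linear there, so v = 0 at t = 0 + (1)·(4 − 0)/(7 − -1) = 0.5 s.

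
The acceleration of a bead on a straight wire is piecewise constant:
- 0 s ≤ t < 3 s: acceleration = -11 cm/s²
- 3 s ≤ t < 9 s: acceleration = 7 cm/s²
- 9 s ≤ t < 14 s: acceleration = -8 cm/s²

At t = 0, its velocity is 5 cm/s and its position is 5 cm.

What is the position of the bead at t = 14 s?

-101.5 cm

On each constant-a segment, Δv = aΔt and Δx = v₀Δt + ½aΔt²; chain segment to segment.
0–3 s: v starts 5 cm/s; Δx = 5·3 + ½·-11·3² = -34.5 cm; v ends -28 cm/s.
3–9 s: v starts -28 cm/s; Δx = -28·6 + ½·7·6² = -42 cm; v ends 14 cm/s.
9–14 s: v starts 14 cm/s; Δx = 14·5 + ½·-8·5² = -30 cm; v ends -26 cm/s.
x(14) = 5 + Σ Δx = -101.5 cm.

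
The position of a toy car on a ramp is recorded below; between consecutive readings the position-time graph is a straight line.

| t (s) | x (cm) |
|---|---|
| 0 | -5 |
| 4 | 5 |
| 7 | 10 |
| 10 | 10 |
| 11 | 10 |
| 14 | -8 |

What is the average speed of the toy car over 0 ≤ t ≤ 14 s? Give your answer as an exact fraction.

33/14 cm/s

Average speed = (total path length)/(elapsed time); on a piecewise-linear x-t graph the path length is Σ|Δx|.
0–4 s: |Δx| = |5 − -5| = 10 cm
4–7 s: |Δx| = |10 − 5| = 5 cm
7–10 s: |Δx| = |10 − 10| = 0 cm
10–11 s: |Δx| = |10 − 10| = 0 cm
11–14 s: |Δx| = |-8 − 10| = 18 cm
Total path = 33 cm; average speed = 33/14 = 33/14 cm/s.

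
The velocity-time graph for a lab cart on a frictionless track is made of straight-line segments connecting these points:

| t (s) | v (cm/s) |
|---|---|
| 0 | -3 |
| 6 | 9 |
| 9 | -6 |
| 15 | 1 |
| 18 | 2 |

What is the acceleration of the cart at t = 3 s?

Acceleration is the slope of the v-t graph on 0–6 s: (9 − -3)/(6 − 0) = 2 cm/s².

2 cm/s²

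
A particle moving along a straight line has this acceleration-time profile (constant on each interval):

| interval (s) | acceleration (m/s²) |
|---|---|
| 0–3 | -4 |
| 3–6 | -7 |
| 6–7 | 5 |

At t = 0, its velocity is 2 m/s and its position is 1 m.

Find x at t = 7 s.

-101 m

On each constant-a segment, Δv = aΔt and Δx = v₀Δt + ½aΔt²; chain segment to segment.
0–3 s: v starts 2 m/s; Δx = 2·3 + ½·-4·3² = -12 m; v ends -10 m/s.
3–6 s: v starts -10 m/s; Δx = -10·3 + ½·-7·3² = -61.5 m; v ends -31 m/s.
6–7 s: v starts -31 m/s; Δx = -31·1 + ½·5·1² = -28.5 m; v ends -26 m/s.
x(7) = 1 + Σ Δx = -101 m.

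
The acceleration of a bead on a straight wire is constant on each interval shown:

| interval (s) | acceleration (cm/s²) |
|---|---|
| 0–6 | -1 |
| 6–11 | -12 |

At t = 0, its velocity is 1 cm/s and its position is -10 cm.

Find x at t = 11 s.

-197 cm

On each constant-a segment, Δv = aΔt and Δx = v₀Δt + ½aΔt²; chain segment to segment.
0–6 s: v starts 1 cm/s; Δx = 1·6 + ½·-1·6² = -12 cm; v ends -5 cm/s.
6–11 s: v starts -5 cm/s; Δx = -5·5 + ½·-12·5² = -175 cm; v ends -65 cm/s.
x(11) = -10 + Σ Δx = -197 cm.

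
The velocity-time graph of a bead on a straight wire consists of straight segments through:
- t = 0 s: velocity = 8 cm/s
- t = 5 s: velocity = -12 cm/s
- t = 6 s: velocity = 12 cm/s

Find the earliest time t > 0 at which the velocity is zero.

v changes sign on 0–5 s (from 8 to -12); the graph is linear there, so v = 0 at t = 0 + (-8)·(5 − 0)/(-12 − 8) = 2 s.

t = 2 s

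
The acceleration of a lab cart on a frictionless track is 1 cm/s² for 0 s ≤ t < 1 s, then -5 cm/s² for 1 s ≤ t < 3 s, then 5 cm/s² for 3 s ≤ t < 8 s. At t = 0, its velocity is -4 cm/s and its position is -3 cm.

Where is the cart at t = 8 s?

On each constant-a segment, Δv = aΔt and Δx = v₀Δt + ½aΔt²; chain segment to segment.
0–1 s: v starts -4 cm/s; Δx = -4·1 + ½·1·1² = -3.5 cm; v ends -3 cm/s.
1–3 s: v starts -3 cm/s; Δx = -3·2 + ½·-5·2² = -16 cm; v ends -13 cm/s.
3–8 s: v starts -13 cm/s; Δx = -13·5 + ½·5·5² = -2.5 cm; v ends 12 cm/s.
x(8) = -3 + Σ Δx = -25 cm.

-25 cm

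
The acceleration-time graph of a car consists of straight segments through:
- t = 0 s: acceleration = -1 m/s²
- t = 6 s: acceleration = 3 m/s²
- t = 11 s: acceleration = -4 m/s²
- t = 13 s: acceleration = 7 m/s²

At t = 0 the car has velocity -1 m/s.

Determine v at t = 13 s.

5.5 m/s

Δv equals the area under the a-t graph; then v = v₀ + Δv.
0–6 s: ½(-1 + 3)(6) = 6 m/s
6–11 s: ½(3 + -4)(5) = -2.5 m/s
11–13 s: ½(-4 + 7)(2) = 3 m/s
Δv = 6.5 m/s, so v(13) = -1 + (6.5) = 5.5 m/s.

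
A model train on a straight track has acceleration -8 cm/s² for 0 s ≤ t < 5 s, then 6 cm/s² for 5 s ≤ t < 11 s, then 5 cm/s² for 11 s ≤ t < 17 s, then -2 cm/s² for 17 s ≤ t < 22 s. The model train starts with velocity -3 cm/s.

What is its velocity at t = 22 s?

13 cm/s

Δv equals the area under the a-t graph; then v = v₀ + Δv.
0–5 s: -8 × 5 = -40 cm/s
5–11 s: 6 × 6 = 36 cm/s
11–17 s: 5 × 6 = 30 cm/s
17–22 s: -2 × 5 = -10 cm/s
Δv = 16 cm/s, so v(22) = -3 + (16) = 13 cm/s.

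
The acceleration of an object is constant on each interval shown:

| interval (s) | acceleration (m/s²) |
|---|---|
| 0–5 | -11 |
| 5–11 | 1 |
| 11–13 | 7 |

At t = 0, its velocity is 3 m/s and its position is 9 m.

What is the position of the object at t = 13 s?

On each constant-a segment, Δv = aΔt and Δx = v₀Δt + ½aΔt²; chain segment to segment.
0–5 s: v starts 3 m/s; Δx = 3·5 + ½·-11·5² = -122.5 m; v ends -52 m/s.
5–11 s: v starts -52 m/s; Δx = -52·6 + ½·1·6² = -294 m; v ends -46 m/s.
11–13 s: v starts -46 m/s; Δx = -46·2 + ½·7·2² = -78 m; v ends -32 m/s.
x(13) = 9 + Σ Δx = -485.5 m.

-485.5 m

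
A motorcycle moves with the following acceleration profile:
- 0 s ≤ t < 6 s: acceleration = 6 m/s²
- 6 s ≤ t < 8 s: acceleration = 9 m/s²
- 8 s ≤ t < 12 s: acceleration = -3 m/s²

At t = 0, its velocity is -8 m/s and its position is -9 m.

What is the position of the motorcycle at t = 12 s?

285 m

On each constant-a segment, Δv = aΔt and Δx = v₀Δt + ½aΔt²; chain segment to segment.
0–6 s: v starts -8 m/s; Δx = -8·6 + ½·6·6² = 60 m; v ends 28 m/s.
6–8 s: v starts 28 m/s; Δx = 28·2 + ½·9·2² = 74 m; v ends 46 m/s.
8–12 s: v starts 46 m/s; Δx = 46·4 + ½·-3·4² = 160 m; v ends 34 m/s.
x(12) = -9 + Σ Δx = 285 m.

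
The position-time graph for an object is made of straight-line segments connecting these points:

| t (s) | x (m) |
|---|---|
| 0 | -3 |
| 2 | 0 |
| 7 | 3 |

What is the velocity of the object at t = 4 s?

0.6 m/s

Velocity is the slope of the x-t graph on 2–7 s: (3 − 0)/(7 − 2) = 0.6 m/s.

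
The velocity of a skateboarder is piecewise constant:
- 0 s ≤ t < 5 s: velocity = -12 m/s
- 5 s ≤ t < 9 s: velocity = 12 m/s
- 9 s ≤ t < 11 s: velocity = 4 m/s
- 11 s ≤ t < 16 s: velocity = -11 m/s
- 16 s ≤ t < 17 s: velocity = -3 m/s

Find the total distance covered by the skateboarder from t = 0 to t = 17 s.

174 m

Total distance travelled is ∫|v| dt — sum the magnitudes of each area piece.
0–5 s: |-12| × 5 = 60 m
5–9 s: |12| × 4 = 48 m
9–11 s: |4| × 2 = 8 m
11–16 s: |-11| × 5 = 55 m
16–17 s: |-3| × 1 = 3 m
Total distance = 174 m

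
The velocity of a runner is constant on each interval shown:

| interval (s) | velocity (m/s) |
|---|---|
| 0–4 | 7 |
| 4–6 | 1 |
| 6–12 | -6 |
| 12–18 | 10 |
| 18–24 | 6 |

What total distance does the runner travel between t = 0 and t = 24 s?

Total distance travelled is ∫|v| dt — sum the magnitudes of each area piece.
0–4 s: |7| × 4 = 28 m
4–6 s: |1| × 2 = 2 m
6–12 s: |-6| × 6 = 36 m
12–18 s: |10| × 6 = 60 m
18–24 s: |6| × 6 = 36 m
Total distance = 162 m

162 m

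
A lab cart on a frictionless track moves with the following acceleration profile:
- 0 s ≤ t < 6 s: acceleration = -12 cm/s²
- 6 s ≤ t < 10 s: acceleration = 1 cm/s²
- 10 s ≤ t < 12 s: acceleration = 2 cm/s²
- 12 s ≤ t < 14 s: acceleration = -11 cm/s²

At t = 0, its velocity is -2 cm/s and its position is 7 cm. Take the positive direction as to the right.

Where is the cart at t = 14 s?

-799 cm

On each constant-a segment, Δv = aΔt and Δx = v₀Δt + ½aΔt²; chain segment to segment.
0–6 s: v starts -2 cm/s; Δx = -2·6 + ½·-12·6² = -228 cm; v ends -74 cm/s.
6–10 s: v starts -74 cm/s; Δx = -74·4 + ½·1·4² = -288 cm; v ends -70 cm/s.
10–12 s: v starts -70 cm/s; Δx = -70·2 + ½·2·2² = -136 cm; v ends -66 cm/s.
12–14 s: v starts -66 cm/s; Δx = -66·2 + ½·-11·2² = -154 cm; v ends -88 cm/s.
x(14) = 7 + Σ Δx = -799 cm.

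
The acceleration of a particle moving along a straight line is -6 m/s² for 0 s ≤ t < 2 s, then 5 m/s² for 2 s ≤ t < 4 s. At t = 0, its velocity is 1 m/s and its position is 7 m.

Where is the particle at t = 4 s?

On each constant-a segment, Δv = aΔt and Δx = v₀Δt + ½aΔt²; chain segment to segment.
0–2 s: v starts 1 m/s; Δx = 1·2 + ½·-6·2² = -10 m; v ends -11 m/s.
2–4 s: v starts -11 m/s; Δx = -11·2 + ½·5·2² = -12 m; v ends -1 m/s.
x(4) = 7 + Σ Δx = -15 m.

-15 m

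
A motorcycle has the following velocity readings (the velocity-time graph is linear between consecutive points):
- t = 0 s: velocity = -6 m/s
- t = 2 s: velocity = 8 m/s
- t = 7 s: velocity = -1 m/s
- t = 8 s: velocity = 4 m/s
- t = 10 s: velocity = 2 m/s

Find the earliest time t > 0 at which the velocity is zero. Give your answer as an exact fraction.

t = 6/7 s

v changes sign on 0–2 s (from -6 to 8); the graph is linear there, so v = 0 at t = 0 + (6)·(2 − 0)/(8 − -6) = 6/7 s.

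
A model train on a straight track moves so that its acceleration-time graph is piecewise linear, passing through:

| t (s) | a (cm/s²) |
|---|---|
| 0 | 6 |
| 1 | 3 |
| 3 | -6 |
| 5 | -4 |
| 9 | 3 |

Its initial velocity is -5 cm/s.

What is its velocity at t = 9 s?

-15.5 cm/s

Δv equals the area under the a-t graph; then v = v₀ + Δv.
0–1 s: ½(6 + 3)(1) = 4.5 cm/s
1–3 s: ½(3 + -6)(2) = -3 cm/s
3–5 s: ½(-6 + -4)(2) = -10 cm/s
5–9 s: ½(-4 + 3)(4) = -2 cm/s
Δv = -10.5 cm/s, so v(9) = -5 + (-10.5) = -15.5 cm/s.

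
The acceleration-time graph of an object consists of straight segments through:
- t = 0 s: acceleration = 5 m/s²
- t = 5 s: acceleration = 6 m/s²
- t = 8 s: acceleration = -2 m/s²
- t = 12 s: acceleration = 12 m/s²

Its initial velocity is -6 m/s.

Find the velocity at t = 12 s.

47.5 m/s

Δv equals the area under the a-t graph; then v = v₀ + Δv.
0–5 s: ½(5 + 6)(5) = 27.5 m/s
5–8 s: ½(6 + -2)(3) = 6 m/s
8–12 s: ½(-2 + 12)(4) = 20 m/s
Δv = 53.5 m/s, so v(12) = -6 + (53.5) = 47.5 m/s.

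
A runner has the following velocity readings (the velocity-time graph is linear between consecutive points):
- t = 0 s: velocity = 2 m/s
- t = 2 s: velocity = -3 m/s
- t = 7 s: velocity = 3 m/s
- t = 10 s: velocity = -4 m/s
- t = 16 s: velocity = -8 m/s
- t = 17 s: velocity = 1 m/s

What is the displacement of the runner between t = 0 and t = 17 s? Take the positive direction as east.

Net displacement equals the area under the velocity-time graph (areas below the axis count negative).
0–2 s: ½(2 + -3)(2) = -1 m
2–7 s: ½(-3 + 3)(5) = 0 m
7–10 s: ½(3 + -4)(3) = -1.5 m
10–16 s: ½(-4 + -8)(6) = -36 m
16–17 s: ½(-8 + 1)(1) = -3.5 m
Net displacement = -42 m

-42 m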